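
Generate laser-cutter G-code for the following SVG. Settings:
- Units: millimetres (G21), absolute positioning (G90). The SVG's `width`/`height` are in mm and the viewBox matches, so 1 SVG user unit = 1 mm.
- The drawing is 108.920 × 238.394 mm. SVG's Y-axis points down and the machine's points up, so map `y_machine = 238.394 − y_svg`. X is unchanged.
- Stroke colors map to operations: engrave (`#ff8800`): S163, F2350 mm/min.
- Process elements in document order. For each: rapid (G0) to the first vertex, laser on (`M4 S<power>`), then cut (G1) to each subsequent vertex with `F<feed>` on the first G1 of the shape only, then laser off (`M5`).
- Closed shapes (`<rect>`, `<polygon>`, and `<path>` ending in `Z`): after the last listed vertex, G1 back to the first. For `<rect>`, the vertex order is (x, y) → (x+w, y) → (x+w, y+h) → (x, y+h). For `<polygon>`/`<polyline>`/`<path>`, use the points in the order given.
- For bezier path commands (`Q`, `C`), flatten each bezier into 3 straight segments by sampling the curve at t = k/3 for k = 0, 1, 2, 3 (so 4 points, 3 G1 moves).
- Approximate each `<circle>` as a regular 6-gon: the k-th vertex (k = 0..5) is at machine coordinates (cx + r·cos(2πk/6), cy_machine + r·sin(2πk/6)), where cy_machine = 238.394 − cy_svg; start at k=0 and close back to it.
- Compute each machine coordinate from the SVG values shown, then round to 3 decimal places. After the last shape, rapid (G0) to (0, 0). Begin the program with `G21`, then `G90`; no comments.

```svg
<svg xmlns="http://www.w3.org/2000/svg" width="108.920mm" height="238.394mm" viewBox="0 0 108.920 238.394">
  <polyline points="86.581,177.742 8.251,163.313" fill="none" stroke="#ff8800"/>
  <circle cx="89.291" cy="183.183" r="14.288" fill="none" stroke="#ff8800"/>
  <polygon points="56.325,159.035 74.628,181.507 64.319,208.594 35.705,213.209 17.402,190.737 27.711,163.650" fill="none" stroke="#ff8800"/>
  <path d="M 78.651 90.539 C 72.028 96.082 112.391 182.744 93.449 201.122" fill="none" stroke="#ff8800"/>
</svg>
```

G21
G90
G0 X86.581 Y60.652
M4 S163
G1 X8.251 Y75.081 F2350
M5
G0 X103.579 Y55.211
M4 S163
G1 X96.435 Y67.585 F2350
G1 X82.147 Y67.585
G1 X75.003 Y55.211
G1 X82.147 Y42.837
G1 X96.435 Y42.837
G1 X103.579 Y55.211
M5
G0 X56.325 Y79.359
M4 S163
G1 X74.628 Y56.887 F2350
G1 X64.319 Y29.800
G1 X35.705 Y25.185
G1 X17.402 Y47.657
G1 X27.711 Y74.744
G1 X56.325 Y79.359
M5
G0 X78.651 Y147.855
M4 S163
G1 X83.753 Y120.806 F2350
G1 X96.559 Y72.878
G1 X93.449 Y37.272
M5
G0 X0.000 Y0.000

viewBox `0 0 108.920 238.394` with mm width/height → 1 unit = 1 mm. Flip: y_m = 238.394 − y_svg.

**Shape 1** — `<polyline>` line segment, stroke `#ff8800` → engrave (S163, F2350). Machine vertices: (86.581,60.652) → (8.251,75.081). Open path.

**Shape 2** — `<circle>` circle, stroke `#ff8800` → engrave (S163, F2350). Machine vertices: (103.579,55.211) → (96.435,67.585) → (82.147,67.585) → (75.003,55.211) → (82.147,42.837) → (96.435,42.837) → (103.579,55.211). Closed: final G1 returns to the first vertex.

**Shape 3** — `<polygon>` regular polygon, stroke `#ff8800` → engrave (S163, F2350). Machine vertices: (56.325,79.359) → (74.628,56.887) → (64.319,29.800) → (35.705,25.185) → (17.402,47.657) → (27.711,74.744) → (56.325,79.359). Closed: final G1 returns to the first vertex.

**Shape 4** — `<path>` cubic bezier, stroke `#ff8800` → engrave (S163, F2350). Control points (SVG): P0=(78.651,90.539), P1=(72.028,96.082), P2=(112.391,182.744), P3=(93.449,201.122); sampled at t=k/3. Machine vertices: (78.651,147.855) → (83.753,120.806) → (96.559,72.878) → (93.449,37.272). Open path.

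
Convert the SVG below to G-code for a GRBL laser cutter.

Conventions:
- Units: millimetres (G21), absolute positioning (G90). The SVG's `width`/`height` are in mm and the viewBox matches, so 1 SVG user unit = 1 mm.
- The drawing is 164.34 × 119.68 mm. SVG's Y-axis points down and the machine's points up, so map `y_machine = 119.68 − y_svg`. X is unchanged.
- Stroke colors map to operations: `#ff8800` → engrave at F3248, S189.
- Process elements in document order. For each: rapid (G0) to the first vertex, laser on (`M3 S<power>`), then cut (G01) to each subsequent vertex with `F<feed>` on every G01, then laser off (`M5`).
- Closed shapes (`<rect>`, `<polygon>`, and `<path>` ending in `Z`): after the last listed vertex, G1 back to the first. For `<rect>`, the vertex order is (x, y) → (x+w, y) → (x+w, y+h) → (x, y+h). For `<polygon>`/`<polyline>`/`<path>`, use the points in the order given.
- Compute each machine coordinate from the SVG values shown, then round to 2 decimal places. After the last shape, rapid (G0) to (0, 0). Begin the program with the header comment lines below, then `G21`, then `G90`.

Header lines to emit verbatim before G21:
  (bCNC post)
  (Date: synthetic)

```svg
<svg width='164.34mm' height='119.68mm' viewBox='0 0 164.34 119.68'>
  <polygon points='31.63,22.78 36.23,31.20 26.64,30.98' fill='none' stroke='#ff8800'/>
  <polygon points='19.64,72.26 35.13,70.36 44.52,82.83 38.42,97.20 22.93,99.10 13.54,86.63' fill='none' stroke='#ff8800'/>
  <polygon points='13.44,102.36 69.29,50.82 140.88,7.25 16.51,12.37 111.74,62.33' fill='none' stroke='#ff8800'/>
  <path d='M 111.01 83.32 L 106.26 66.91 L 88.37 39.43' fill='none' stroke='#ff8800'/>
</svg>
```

(bCNC post)
(Date: synthetic)
G21
G90
G0 X31.63 Y96.90
M3 S189
G01 X36.23 Y88.48 F3248
G01 X26.64 Y88.70 F3248
G01 X31.63 Y96.90 F3248
M5
G0 X19.64 Y47.42
M3 S189
G01 X35.13 Y49.32 F3248
G01 X44.52 Y36.85 F3248
G01 X38.42 Y22.48 F3248
G01 X22.93 Y20.58 F3248
G01 X13.54 Y33.05 F3248
G01 X19.64 Y47.42 F3248
M5
G0 X13.44 Y17.32
M3 S189
G01 X69.29 Y68.86 F3248
G01 X140.88 Y112.43 F3248
G01 X16.51 Y107.31 F3248
G01 X111.74 Y57.35 F3248
G01 X13.44 Y17.32 F3248
M5
G0 X111.01 Y36.36
M3 S189
G01 X106.26 Y52.77 F3248
G01 X88.37 Y80.25 F3248
M5
G0 X0.00 Y0.00

Since the viewBox matches the mm dimensions, user units are millimetres directly. The only transform is the Y-flip y_m = 119.68 − y_svg.

Shape 1 is a regular polygon drawn with `<polygon>`. Its stroke #ff8800 means engrave at S189, F3248. After flipping Y the toolpath is (31.63,96.90) → (36.23,88.48) → (26.64,88.70) → (31.63,96.90), returning to the start.

Shape 2 is a regular polygon drawn with `<polygon>`. Its stroke #ff8800 means engrave at S189, F3248. After flipping Y the toolpath is (19.64,47.42) → (35.13,49.32) → (44.52,36.85) → (38.42,22.48) → (22.93,20.58) → (13.54,33.05) → (19.64,47.42), returning to the start.

Shape 3 is a closed polygon drawn with `<polygon>`. Its stroke #ff8800 means engrave at S189, F3248. After flipping Y the toolpath is (13.44,17.32) → (69.29,68.86) → (140.88,112.43) → (16.51,107.31) → (111.74,57.35) → (13.44,17.32), returning to the start.

Shape 4 is a open polyline drawn with `<path>`. Its stroke #ff8800 means engrave at S189, F3248. After flipping Y the toolpath is (111.01,36.36) → (106.26,52.77) → (88.37,80.25).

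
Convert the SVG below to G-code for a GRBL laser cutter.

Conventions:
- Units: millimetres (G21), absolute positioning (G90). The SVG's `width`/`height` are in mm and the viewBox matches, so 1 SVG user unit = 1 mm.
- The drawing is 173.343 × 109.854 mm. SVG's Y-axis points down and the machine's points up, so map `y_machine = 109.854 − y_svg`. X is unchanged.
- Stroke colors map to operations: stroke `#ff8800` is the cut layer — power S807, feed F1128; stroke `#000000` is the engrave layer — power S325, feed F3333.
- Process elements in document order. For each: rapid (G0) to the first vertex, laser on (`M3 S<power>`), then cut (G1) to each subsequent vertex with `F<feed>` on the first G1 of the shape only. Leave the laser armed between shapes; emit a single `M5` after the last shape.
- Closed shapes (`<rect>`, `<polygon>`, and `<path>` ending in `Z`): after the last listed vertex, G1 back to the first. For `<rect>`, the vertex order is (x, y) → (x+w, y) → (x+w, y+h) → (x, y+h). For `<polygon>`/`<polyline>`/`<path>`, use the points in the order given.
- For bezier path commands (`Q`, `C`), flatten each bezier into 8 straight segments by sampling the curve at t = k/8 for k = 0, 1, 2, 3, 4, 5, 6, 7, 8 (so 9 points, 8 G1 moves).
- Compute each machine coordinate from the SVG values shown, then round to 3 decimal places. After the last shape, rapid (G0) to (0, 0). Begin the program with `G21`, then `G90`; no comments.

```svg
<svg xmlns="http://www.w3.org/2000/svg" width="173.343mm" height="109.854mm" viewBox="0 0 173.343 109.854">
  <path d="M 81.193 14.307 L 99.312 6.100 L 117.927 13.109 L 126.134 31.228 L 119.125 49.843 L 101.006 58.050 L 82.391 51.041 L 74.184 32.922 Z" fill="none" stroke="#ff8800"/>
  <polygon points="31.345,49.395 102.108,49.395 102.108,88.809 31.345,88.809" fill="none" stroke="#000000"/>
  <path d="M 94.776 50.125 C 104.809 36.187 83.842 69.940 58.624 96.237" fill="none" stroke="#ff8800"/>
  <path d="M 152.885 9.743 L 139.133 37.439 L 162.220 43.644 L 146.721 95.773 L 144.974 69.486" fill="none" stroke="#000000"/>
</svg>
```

1 u = 1 mm; y_m = 109.854 − y.

[1] `<path>` regular polygon, #ff8800→cut S807 F1128: (81.193,95.547) → (99.312,103.754) → (117.927,96.745) → (126.134,78.626) → (119.125,60.011) → (101.006,51.804) → (82.391,58.813) → (74.184,76.932) → (81.193,95.547) (closed)

[2] `<polygon>` rectangle, #000000→engrave S325 F3333: (31.345,60.459) → (102.108,60.459) → (102.108,21.045) → (31.345,21.045) → (31.345,60.459) (closed)

[3] `<path>` cubic bezier, #ff8800→cut S807 F1128: (94.776,59.729) → (97.137,62.828) → (96.906,62.102) → (94.396,58.198) → (89.919,51.761) → (83.790,43.438) → (76.322,33.876) → (67.829,23.720) → (58.624,13.617)

[4] `<path>` open polyline, #000000→engrave S325 F3333: (152.885,100.111) → (139.133,72.415) → (162.220,66.210) → (146.721,14.081) → (144.974,40.368)

G21
G90
G0 X81.193 Y95.547
M3 S807
G1 X99.312 Y103.754 F1128
G1 X117.927 Y96.745
G1 X126.134 Y78.626
G1 X119.125 Y60.011
G1 X101.006 Y51.804
G1 X82.391 Y58.813
G1 X74.184 Y76.932
G1 X81.193 Y95.547
G0 X31.345 Y60.459
M3 S325
G1 X102.108 Y60.459 F3333
G1 X102.108 Y21.045
G1 X31.345 Y21.045
G1 X31.345 Y60.459
G0 X94.776 Y59.729
M3 S807
G1 X97.137 Y62.828 F1128
G1 X96.906 Y62.102
G1 X94.396 Y58.198
G1 X89.919 Y51.761
G1 X83.790 Y43.438
G1 X76.322 Y33.876
G1 X67.829 Y23.720
G1 X58.624 Y13.617
G0 X152.885 Y100.111
M3 S325
G1 X139.133 Y72.415 F3333
G1 X162.220 Y66.210
G1 X146.721 Y14.081
G1 X144.974 Y40.368
M5
G0 X0.000 Y0.000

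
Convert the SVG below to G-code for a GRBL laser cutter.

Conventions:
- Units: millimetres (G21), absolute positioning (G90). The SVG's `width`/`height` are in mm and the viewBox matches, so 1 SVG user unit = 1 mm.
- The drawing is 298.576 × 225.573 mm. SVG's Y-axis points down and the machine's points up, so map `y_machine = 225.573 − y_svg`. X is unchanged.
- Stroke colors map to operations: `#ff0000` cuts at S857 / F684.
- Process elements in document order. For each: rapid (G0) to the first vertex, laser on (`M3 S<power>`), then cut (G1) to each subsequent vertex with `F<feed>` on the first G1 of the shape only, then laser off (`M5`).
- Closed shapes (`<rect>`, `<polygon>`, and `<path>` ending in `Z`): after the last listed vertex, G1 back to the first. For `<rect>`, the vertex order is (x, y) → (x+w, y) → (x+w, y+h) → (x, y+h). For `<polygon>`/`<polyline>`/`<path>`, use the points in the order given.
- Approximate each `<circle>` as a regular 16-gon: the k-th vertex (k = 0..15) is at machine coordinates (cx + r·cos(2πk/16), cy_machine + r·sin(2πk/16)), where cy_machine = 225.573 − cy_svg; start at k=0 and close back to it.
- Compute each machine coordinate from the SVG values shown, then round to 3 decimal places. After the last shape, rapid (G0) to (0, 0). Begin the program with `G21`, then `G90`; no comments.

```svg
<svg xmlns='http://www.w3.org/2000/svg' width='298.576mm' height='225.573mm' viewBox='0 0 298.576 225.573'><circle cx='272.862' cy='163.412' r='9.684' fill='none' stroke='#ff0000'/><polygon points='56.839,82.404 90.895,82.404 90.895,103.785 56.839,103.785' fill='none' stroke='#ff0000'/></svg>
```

Since the viewBox matches the mm dimensions, user units are millimetres directly. The only transform is the Y-flip y_m = 225.573 − y_svg.

Shape 1 is a circle drawn with `<circle>`. Its stroke #ff0000 means cut at S857, F684. After flipping Y the toolpath is (282.546,62.161) → (281.809,65.867) → (279.710,69.009) → (276.568,71.108) → (272.862,71.845) → (269.156,71.108) → (266.014,69.009) → (263.915,65.867) → (263.178,62.161) → (263.915,58.455) → (266.014,55.313) → (269.156,53.214) → (272.862,52.477) → (276.568,53.214) → (279.710,55.313) → (281.809,58.455) → (282.546,62.161), returning to the start.

Shape 2 is a rectangle drawn with `<polygon>`. Its stroke #ff0000 means cut at S857, F684. After flipping Y the toolpath is (56.839,143.169) → (90.895,143.169) → (90.895,121.788) → (56.839,121.788) → (56.839,143.169), returning to the start.

G21
G90
G0 X282.546 Y62.161
M3 S857
G1 X281.809 Y65.867 F684
G1 X279.710 Y69.009
G1 X276.568 Y71.108
G1 X272.862 Y71.845
G1 X269.156 Y71.108
G1 X266.014 Y69.009
G1 X263.915 Y65.867
G1 X263.178 Y62.161
G1 X263.915 Y58.455
G1 X266.014 Y55.313
G1 X269.156 Y53.214
G1 X272.862 Y52.477
G1 X276.568 Y53.214
G1 X279.710 Y55.313
G1 X281.809 Y58.455
G1 X282.546 Y62.161
M5
G0 X56.839 Y143.169
M3 S857
G1 X90.895 Y143.169 F684
G1 X90.895 Y121.788
G1 X56.839 Y121.788
G1 X56.839 Y143.169
M5
G0 X0.000 Y0.000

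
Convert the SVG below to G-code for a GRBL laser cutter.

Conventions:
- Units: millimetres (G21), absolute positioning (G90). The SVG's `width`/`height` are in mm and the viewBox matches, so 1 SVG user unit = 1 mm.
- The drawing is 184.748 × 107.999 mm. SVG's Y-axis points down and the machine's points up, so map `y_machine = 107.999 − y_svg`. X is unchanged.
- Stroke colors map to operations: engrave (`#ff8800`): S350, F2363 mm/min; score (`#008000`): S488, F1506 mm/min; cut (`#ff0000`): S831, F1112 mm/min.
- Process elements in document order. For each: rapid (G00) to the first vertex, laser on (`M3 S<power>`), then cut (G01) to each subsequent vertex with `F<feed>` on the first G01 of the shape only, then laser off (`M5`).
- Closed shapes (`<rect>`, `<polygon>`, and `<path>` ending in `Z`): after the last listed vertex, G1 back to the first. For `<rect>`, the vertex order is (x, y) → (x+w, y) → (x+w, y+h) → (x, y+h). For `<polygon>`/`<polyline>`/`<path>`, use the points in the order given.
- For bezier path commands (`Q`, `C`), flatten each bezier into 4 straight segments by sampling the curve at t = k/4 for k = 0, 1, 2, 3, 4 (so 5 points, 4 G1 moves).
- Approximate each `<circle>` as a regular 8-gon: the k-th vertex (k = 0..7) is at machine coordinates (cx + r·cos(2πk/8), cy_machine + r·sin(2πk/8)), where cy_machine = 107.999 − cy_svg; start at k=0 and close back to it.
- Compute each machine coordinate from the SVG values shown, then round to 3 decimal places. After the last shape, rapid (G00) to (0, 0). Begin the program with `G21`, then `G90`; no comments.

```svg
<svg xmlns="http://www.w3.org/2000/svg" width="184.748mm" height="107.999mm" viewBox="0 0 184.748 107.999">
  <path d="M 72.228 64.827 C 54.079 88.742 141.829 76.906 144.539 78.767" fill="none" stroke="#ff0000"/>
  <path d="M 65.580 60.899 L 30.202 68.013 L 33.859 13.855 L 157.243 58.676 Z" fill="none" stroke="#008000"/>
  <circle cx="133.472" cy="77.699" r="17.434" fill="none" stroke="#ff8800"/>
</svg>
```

G21
G90
G00 X72.228 Y43.172
M3 S831
G01 X75.489 Y31.166 F1112
G01 X100.561 Y27.932
G01 X129.545 Y28.832
G01 X144.539 Y29.232
M5
G00 X65.580 Y47.100
M3 S488
G01 X30.202 Y39.986 F1506
G01 X33.859 Y94.144
G01 X157.243 Y49.323
G01 X65.580 Y47.100
M5
G00 X150.906 Y30.300
M3 S350
G01 X145.800 Y42.628 F2363
G01 X133.472 Y47.734
G01 X121.144 Y42.628
G01 X116.038 Y30.300
G01 X121.144 Y17.972
G01 X133.472 Y12.866
G01 X145.800 Y17.972
G01 X150.906 Y30.300
M5
G00 X0.000 Y0.000

1 u = 1 mm; y_m = 107.999 − y.

[1] `<path>` cubic bezier, #ff0000→cut S831 F1112: (72.228,43.172) → (75.489,31.166) → (100.561,27.932) → (129.545,28.832) → (144.539,29.232)

[2] `<path>` closed polygon, #008000→score S488 F1506: (65.580,47.100) → (30.202,39.986) → (33.859,94.144) → (157.243,49.323) → (65.580,47.100) (closed)

[3] `<circle>` circle, #ff8800→engrave S350 F2363: (150.906,30.300) → (145.800,42.628) → (133.472,47.734) → (121.144,42.628) → (116.038,30.300) → (121.144,17.972) → (133.472,12.866) → (145.800,17.972) → (150.906,30.300) (closed)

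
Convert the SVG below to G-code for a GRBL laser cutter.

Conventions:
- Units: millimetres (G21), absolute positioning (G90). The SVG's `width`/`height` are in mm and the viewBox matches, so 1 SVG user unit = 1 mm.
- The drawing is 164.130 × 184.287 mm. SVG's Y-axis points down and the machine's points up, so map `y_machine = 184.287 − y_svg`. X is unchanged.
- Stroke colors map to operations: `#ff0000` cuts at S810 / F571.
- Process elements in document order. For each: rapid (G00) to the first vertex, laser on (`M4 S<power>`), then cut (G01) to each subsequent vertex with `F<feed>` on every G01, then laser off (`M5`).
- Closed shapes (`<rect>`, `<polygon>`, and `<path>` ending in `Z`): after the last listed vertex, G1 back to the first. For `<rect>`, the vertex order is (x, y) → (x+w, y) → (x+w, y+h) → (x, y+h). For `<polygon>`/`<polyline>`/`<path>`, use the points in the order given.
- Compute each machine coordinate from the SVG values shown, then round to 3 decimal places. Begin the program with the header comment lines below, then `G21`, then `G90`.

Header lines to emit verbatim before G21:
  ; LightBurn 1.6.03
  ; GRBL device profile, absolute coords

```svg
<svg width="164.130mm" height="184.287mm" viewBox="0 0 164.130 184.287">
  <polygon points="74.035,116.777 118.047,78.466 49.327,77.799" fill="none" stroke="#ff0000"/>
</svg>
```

Since the viewBox matches the mm dimensions, user units are millimetres directly. The only transform is the Y-flip y_m = 184.287 − y_svg.

Shape 1 is a closed polygon drawn with `<polygon>`. Its stroke #ff0000 means cut at S810, F571. After flipping Y the toolpath is (74.035,67.510) → (118.047,105.821) → (49.327,106.488) → (74.035,67.510), returning to the start.

; LightBurn 1.6.03
; GRBL device profile, absolute coords
G21
G90
G00 X74.035 Y67.510
M4 S810
G01 X118.047 Y105.821 F571
G01 X49.327 Y106.488 F571
G01 X74.035 Y67.510 F571
M5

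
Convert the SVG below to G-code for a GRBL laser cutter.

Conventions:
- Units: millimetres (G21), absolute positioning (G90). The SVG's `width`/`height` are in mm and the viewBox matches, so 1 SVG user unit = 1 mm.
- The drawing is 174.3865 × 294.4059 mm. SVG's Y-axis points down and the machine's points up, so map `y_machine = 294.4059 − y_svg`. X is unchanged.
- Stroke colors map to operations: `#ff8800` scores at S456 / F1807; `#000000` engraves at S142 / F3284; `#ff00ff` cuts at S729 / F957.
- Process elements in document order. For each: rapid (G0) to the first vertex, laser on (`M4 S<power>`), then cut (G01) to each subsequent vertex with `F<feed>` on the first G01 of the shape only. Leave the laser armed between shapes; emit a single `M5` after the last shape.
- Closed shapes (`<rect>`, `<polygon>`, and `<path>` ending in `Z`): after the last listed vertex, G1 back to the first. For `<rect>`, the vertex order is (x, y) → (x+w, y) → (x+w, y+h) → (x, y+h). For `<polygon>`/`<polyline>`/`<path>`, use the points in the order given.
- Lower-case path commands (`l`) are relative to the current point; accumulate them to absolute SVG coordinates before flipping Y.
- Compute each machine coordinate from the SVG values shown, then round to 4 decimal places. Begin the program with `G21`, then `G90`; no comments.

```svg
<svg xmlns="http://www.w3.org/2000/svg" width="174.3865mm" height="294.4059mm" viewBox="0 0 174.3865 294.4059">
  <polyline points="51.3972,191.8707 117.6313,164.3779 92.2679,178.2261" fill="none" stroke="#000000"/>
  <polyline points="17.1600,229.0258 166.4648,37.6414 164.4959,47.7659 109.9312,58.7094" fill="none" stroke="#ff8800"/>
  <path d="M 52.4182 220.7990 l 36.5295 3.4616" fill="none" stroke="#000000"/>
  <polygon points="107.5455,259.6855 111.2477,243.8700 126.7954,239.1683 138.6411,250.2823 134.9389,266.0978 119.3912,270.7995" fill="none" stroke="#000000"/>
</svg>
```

G21
G90
G0 X51.3972 Y102.5352
M4 S142
G01 X117.6313 Y130.0280 F3284
G01 X92.2679 Y116.1798
G0 X17.1600 Y65.3801
M4 S456
G01 X166.4648 Y256.7645 F1807
G01 X164.4959 Y246.6400
G01 X109.9312 Y235.6965
G0 X52.4182 Y73.6069
M4 S142
G01 X88.9477 Y70.1453 F3284
G0 X107.5455 Y34.7204
M4 S142
G01 X111.2477 Y50.5359 F3284
G01 X126.7954 Y55.2376
G01 X138.6411 Y44.1236
G01 X134.9389 Y28.3081
G01 X119.3912 Y23.6064
G01 X107.5455 Y34.7204
M5

viewBox `0 0 174.3865 294.4059` with mm width/height → 1 unit = 1 mm. Flip: y_m = 294.4059 − y_svg.

**Shape 1** — `<polyline>` open polyline, stroke `#000000` → engrave (S142, F3284). Machine vertices: (51.3972,102.5352) → (117.6313,130.0280) → (92.2679,116.1798). Open path.

**Shape 2** — `<polyline>` open polyline, stroke `#ff8800` → score (S456, F1807). Machine vertices: (17.1600,65.3801) → (166.4648,256.7645) → (164.4959,246.6400) → (109.9312,235.6965). Open path.

**Shape 3** — `<path>` line segment, stroke `#000000` → engrave (S142, F3284). Machine vertices: (52.4182,73.6069) → (88.9477,70.1453). Open path.

**Shape 4** — `<polygon>` regular polygon, stroke `#000000` → engrave (S142, F3284). Machine vertices: (107.5455,34.7204) → (111.2477,50.5359) → (126.7954,55.2376) → (138.6411,44.1236) → (134.9389,28.3081) → (119.3912,23.6064) → (107.5455,34.7204). Closed: final G1 returns to the first vertex.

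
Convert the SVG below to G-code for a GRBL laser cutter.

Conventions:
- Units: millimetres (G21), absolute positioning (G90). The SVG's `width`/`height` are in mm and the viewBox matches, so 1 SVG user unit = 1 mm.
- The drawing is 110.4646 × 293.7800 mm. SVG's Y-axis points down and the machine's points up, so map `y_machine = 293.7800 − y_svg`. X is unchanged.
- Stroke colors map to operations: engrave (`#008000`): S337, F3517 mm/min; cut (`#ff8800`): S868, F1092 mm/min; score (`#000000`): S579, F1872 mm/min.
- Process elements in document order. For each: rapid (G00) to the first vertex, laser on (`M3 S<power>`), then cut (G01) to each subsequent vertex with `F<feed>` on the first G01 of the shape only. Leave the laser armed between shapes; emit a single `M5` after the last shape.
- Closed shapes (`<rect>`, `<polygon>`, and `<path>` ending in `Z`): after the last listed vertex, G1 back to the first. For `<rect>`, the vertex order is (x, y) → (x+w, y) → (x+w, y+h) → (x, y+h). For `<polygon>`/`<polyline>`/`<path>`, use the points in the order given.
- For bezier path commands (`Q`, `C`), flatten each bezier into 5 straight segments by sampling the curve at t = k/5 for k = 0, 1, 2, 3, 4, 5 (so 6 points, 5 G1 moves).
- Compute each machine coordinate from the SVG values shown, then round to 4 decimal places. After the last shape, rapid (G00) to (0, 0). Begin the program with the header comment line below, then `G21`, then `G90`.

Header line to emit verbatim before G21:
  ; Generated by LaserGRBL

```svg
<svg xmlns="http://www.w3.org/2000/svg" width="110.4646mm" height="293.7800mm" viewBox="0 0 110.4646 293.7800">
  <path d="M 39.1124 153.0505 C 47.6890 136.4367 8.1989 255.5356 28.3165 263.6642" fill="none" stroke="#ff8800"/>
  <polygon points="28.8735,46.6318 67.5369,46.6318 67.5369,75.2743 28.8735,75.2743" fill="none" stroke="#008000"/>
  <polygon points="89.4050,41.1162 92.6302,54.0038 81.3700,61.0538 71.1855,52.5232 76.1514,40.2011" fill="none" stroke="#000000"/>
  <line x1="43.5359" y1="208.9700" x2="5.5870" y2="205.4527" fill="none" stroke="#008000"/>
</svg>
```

viewBox `0 0 110.4646 293.7800` with mm width/height → 1 unit = 1 mm. Flip: y_m = 293.7800 − y_svg.

**Shape 1** — `<path>` cubic bezier, stroke `#ff8800` → cut (S868, F1092). Control points (SVG): P0=(39.1124,153.0505), P1=(47.6890,136.4367), P2=(8.1989,255.5356), P3=(28.3165,263.6642); sampled at t=k/5. Machine vertices: (39.1124,140.7295) → (39.3518,136.3857) → (33.2235,111.3117) → (25.8959,77.3482) → (22.5375,46.3359) → (28.3165,30.1158). Open path.

**Shape 2** — `<polygon>` rectangle, stroke `#008000` → engrave (S337, F3517). Machine vertices: (28.8735,247.1482) → (67.5369,247.1482) → (67.5369,218.5057) → (28.8735,218.5057) → (28.8735,247.1482). Closed: final G1 returns to the first vertex.

**Shape 3** — `<polygon>` regular polygon, stroke `#000000` → score (S579, F1872). Machine vertices: (89.4050,252.6638) → (92.6302,239.7762) → (81.3700,232.7262) → (71.1855,241.2568) → (76.1514,253.5789) → (89.4050,252.6638). Closed: final G1 returns to the first vertex.

**Shape 4** — `<line>` line segment, stroke `#008000` → engrave (S337, F3517). Machine vertices: (43.5359,84.8100) → (5.5870,88.3273). Open path.

; Generated by LaserGRBL
G21
G90
G00 X39.1124 Y140.7295
M3 S868
G01 X39.3518 Y136.3857 F1092
G01 X33.2235 Y111.3117
G01 X25.8959 Y77.3482
G01 X22.5375 Y46.3359
G01 X28.3165 Y30.1158
G00 X28.8735 Y247.1482
M3 S337
G01 X67.5369 Y247.1482 F3517
G01 X67.5369 Y218.5057
G01 X28.8735 Y218.5057
G01 X28.8735 Y247.1482
G00 X89.4050 Y252.6638
M3 S579
G01 X92.6302 Y239.7762 F1872
G01 X81.3700 Y232.7262
G01 X71.1855 Y241.2568
G01 X76.1514 Y253.5789
G01 X89.4050 Y252.6638
G00 X43.5359 Y84.8100
M3 S337
G01 X5.5870 Y88.3273 F3517
M5
G00 X0.0000 Y0.0000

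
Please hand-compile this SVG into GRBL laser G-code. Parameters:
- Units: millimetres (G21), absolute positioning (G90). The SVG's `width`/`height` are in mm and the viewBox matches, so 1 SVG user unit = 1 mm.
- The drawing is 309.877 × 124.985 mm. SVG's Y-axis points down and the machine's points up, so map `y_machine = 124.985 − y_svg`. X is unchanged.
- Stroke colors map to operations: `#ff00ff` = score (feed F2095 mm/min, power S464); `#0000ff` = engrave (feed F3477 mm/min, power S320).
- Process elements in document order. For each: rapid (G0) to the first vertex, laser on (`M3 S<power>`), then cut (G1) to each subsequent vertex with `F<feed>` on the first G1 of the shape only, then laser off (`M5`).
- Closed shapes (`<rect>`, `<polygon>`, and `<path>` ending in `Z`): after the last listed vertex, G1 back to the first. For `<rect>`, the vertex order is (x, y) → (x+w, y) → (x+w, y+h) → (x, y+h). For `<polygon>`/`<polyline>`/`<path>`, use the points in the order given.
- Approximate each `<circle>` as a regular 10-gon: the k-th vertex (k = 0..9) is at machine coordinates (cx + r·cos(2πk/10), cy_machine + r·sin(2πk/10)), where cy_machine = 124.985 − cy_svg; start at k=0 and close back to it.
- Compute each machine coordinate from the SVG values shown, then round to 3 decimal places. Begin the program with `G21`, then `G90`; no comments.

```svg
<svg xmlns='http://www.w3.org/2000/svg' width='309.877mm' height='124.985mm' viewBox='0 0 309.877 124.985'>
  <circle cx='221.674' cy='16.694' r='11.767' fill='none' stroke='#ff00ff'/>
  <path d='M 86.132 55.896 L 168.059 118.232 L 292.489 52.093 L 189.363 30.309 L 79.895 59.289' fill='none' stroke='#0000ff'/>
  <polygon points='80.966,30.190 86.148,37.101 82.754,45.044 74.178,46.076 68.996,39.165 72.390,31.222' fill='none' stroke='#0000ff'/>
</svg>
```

G21
G90
G0 X233.441 Y108.291
M3 S464
G1 X231.194 Y115.207 F2095
G1 X225.310 Y119.482
G1 X218.038 Y119.482
G1 X212.154 Y115.207
G1 X209.907 Y108.291
G1 X212.154 Y101.375
G1 X218.038 Y97.100
G1 X225.310 Y97.100
G1 X231.194 Y101.375
G1 X233.441 Y108.291
M5
G0 X86.132 Y69.089
M3 S320
G1 X168.059 Y6.753 F3477
G1 X292.489 Y72.892
G1 X189.363 Y94.676
G1 X79.895 Y65.696
M5
G0 X80.966 Y94.795
M3 S320
G1 X86.148 Y87.884 F3477
G1 X82.754 Y79.941
G1 X74.178 Y78.909
G1 X68.996 Y85.820
G1 X72.390 Y93.763
G1 X80.966 Y94.795
M5

Since the viewBox matches the mm dimensions, user units are millimetres directly. The only transform is the Y-flip y_m = 124.985 − y_svg.

Shape 1 is a circle drawn with `<circle>`. Its stroke #ff00ff means score at S464, F2095. After flipping Y the toolpath is (233.441,108.291) → (231.194,115.207) → (225.310,119.482) → (218.038,119.482) → (212.154,115.207) → (209.907,108.291) → (212.154,101.375) → (218.038,97.100) → (225.310,97.100) → (231.194,101.375) → (233.441,108.291), returning to the start.

Shape 2 is a open polyline drawn with `<path>`. Its stroke #0000ff means engrave at S320, F3477. After flipping Y the toolpath is (86.132,69.089) → (168.059,6.753) → (292.489,72.892) → (189.363,94.676) → (79.895,65.696).

Shape 3 is a regular polygon drawn with `<polygon>`. Its stroke #0000ff means engrave at S320, F3477. After flipping Y the toolpath is (80.966,94.795) → (86.148,87.884) → (82.754,79.941) → (74.178,78.909) → (68.996,85.820) → (72.390,93.763) → (80.966,94.795), returning to the start.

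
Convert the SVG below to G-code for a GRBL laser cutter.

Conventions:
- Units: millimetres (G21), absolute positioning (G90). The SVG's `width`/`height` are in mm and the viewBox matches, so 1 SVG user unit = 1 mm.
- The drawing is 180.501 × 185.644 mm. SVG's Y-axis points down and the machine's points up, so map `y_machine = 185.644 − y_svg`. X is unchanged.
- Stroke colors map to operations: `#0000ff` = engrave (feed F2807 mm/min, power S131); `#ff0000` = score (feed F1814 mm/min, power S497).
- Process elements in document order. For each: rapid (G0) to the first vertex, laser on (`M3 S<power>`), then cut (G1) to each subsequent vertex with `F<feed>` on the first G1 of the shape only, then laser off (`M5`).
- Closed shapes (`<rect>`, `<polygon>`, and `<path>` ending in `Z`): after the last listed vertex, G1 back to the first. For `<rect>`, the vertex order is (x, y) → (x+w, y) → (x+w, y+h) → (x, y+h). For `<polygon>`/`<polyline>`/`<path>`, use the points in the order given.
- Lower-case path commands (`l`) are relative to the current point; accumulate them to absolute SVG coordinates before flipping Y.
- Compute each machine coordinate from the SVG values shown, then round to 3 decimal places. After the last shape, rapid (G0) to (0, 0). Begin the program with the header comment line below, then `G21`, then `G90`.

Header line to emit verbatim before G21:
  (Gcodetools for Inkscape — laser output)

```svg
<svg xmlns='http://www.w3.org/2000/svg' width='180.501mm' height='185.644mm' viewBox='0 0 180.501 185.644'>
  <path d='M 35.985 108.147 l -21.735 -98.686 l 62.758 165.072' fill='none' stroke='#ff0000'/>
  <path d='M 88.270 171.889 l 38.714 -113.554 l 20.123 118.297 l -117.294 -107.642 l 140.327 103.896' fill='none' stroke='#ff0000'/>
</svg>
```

Since the viewBox matches the mm dimensions, user units are millimetres directly. The only transform is the Y-flip y_m = 185.644 − y_svg.

Shape 1 is a open polyline drawn with `<path>`. Its stroke #ff0000 means score at S497, F1814. After flipping Y the toolpath is (35.985,77.497) → (14.250,176.183) → (77.008,11.111).

Shape 2 is a open polyline drawn with `<path>`. Its stroke #ff0000 means score at S497, F1814. After flipping Y the toolpath is (88.270,13.755) → (126.984,127.309) → (147.107,9.012) → (29.813,116.654) → (170.140,12.758).

(Gcodetools for Inkscape — laser output)
G21
G90
G0 X35.985 Y77.497
M3 S497
G1 X14.250 Y176.183 F1814
G1 X77.008 Y11.111
M5
G0 X88.270 Y13.755
M3 S497
G1 X126.984 Y127.309 F1814
G1 X147.107 Y9.012
G1 X29.813 Y116.654
G1 X170.140 Y12.758
M5
G0 X0.000 Y0.000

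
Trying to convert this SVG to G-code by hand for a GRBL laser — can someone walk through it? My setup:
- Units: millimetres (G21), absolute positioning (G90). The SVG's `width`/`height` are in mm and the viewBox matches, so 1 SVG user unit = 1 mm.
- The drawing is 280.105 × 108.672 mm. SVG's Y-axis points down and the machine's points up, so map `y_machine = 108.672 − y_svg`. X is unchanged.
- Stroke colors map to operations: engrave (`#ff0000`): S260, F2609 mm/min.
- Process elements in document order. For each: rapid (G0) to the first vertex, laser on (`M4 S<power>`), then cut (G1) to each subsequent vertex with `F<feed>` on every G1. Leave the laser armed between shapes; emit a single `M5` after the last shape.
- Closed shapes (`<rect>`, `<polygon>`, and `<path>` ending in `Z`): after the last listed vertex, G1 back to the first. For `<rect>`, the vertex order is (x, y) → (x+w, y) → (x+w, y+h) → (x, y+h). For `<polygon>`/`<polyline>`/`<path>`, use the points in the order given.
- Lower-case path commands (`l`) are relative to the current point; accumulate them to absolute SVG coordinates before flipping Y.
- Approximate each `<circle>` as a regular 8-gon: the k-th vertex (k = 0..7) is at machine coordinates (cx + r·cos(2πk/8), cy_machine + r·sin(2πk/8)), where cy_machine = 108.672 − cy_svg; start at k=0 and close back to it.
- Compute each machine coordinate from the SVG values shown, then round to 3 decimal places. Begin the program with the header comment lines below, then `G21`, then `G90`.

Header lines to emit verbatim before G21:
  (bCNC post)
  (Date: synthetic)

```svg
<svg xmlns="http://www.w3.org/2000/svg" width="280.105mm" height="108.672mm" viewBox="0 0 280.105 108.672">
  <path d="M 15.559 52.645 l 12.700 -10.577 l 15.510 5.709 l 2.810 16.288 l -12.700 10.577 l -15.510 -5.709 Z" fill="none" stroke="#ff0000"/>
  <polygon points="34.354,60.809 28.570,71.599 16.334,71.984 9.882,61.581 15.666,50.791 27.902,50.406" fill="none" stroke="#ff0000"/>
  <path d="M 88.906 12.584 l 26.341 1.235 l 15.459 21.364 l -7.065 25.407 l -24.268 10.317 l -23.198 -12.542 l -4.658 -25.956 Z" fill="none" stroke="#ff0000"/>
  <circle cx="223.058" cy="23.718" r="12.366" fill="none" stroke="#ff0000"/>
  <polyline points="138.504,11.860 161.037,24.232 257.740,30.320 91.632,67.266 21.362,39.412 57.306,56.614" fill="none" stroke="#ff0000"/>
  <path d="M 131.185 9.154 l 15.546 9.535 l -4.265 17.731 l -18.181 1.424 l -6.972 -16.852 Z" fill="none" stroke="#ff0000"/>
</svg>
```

(bCNC post)
(Date: synthetic)
G21
G90
G0 X15.559 Y56.027
M4 S260
G1 X28.259 Y66.604 F2609
G1 X43.769 Y60.895 F2609
G1 X46.579 Y44.607 F2609
G1 X33.879 Y34.030 F2609
G1 X18.369 Y39.739 F2609
G1 X15.559 Y56.027 F2609
G0 X34.354 Y47.863
M4 S260
G1 X28.570 Y37.073 F2609
G1 X16.334 Y36.688 F2609
G1 X9.882 Y47.091 F2609
G1 X15.666 Y57.881 F2609
G1 X27.902 Y58.266 F2609
G1 X34.354 Y47.863 F2609
G0 X88.906 Y96.088
M4 S260
G1 X115.247 Y94.853 F2609
G1 X130.706 Y73.489 F2609
G1 X123.641 Y48.082 F2609
G1 X99.373 Y37.765 F2609
G1 X76.175 Y50.307 F2609
G1 X71.517 Y76.263 F2609
G1 X88.906 Y96.088 F2609
G0 X235.424 Y84.954
M4 S260
G1 X231.802 Y93.698 F2609
G1 X223.058 Y97.320 F2609
G1 X214.314 Y93.698 F2609
G1 X210.692 Y84.954 F2609
G1 X214.314 Y76.210 F2609
G1 X223.058 Y72.588 F2609
G1 X231.802 Y76.210 F2609
G1 X235.424 Y84.954 F2609
G0 X138.504 Y96.812
M4 S260
G1 X161.037 Y84.440 F2609
G1 X257.740 Y78.352 F2609
G1 X91.632 Y41.406 F2609
G1 X21.362 Y69.260 F2609
G1 X57.306 Y52.058 F2609
G0 X131.185 Y99.518
M4 S260
G1 X146.731 Y89.983 F2609
G1 X142.466 Y72.252 F2609
G1 X124.285 Y70.828 F2609
G1 X117.313 Y87.680 F2609
G1 X131.185 Y99.518 F2609
M5

viewBox `0 0 280.105 108.672` with mm width/height → 1 unit = 1 mm. Flip: y_m = 108.672 − y_svg.

**Shape 1** — `<path>` regular polygon, stroke `#ff0000` → engrave (S260, F2609). Machine vertices: (15.559,56.027) → (28.259,66.604) → (43.769,60.895) → (46.579,44.607) → (33.879,34.030) → (18.369,39.739) → (15.559,56.027). Closed: final G1 returns to the first vertex.

**Shape 2** — `<polygon>` regular polygon, stroke `#ff0000` → engrave (S260, F2609). Machine vertices: (34.354,47.863) → (28.570,37.073) → (16.334,36.688) → (9.882,47.091) → (15.666,57.881) → (27.902,58.266) → (34.354,47.863). Closed: final G1 returns to the first vertex.

**Shape 3** — `<path>` regular polygon, stroke `#ff0000` → engrave (S260, F2609). Machine vertices: (88.906,96.088) → (115.247,94.853) → (130.706,73.489) → (123.641,48.082) → (99.373,37.765) → (76.175,50.307) → (71.517,76.263) → (88.906,96.088). Closed: final G1 returns to the first vertex.

**Shape 4** — `<circle>` circle, stroke `#ff0000` → engrave (S260, F2609). Machine vertices: (235.424,84.954) → (231.802,93.698) → (223.058,97.320) → (214.314,93.698) → (210.692,84.954) → (214.314,76.210) → (223.058,72.588) → (231.802,76.210) → (235.424,84.954). Closed: final G1 returns to the first vertex.

**Shape 5** — `<polyline>` open polyline, stroke `#ff0000` → engrave (S260, F2609). Machine vertices: (138.504,96.812) → (161.037,84.440) → (257.740,78.352) → (91.632,41.406) → (21.362,69.260) → (57.306,52.058). Open path.

**Shape 6** — `<path>` regular polygon, stroke `#ff0000` → engrave (S260, F2609). Machine vertices: (131.185,99.518) → (146.731,89.983) → (142.466,72.252) → (124.285,70.828) → (117.313,87.680) → (131.185,99.518). Closed: final G1 returns to the first vertex.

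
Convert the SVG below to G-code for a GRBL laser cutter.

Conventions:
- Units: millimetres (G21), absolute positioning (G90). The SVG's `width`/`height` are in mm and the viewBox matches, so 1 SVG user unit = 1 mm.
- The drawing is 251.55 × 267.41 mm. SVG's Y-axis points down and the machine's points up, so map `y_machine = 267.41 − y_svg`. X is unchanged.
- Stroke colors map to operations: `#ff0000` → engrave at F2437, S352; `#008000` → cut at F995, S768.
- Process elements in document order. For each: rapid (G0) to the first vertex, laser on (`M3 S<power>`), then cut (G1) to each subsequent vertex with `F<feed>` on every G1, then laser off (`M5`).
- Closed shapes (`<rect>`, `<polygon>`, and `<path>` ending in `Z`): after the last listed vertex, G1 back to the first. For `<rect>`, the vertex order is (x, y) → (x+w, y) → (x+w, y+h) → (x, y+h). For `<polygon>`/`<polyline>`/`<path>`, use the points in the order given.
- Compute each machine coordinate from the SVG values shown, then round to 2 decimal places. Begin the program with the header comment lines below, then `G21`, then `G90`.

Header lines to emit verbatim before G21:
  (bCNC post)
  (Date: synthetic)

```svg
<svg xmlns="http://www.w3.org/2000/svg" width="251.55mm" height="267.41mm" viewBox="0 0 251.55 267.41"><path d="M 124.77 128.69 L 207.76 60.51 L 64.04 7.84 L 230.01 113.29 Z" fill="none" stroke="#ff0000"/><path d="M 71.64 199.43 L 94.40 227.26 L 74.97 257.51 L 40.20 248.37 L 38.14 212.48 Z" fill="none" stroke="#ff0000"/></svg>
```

(bCNC post)
(Date: synthetic)
G21
G90
G0 X124.77 Y138.72
M3 S352
G1 X207.76 Y206.90 F2437
G1 X64.04 Y259.57 F2437
G1 X230.01 Y154.12 F2437
G1 X124.77 Y138.72 F2437
M5
G0 X71.64 Y67.98
M3 S352
G1 X94.40 Y40.15 F2437
G1 X74.97 Y9.90 F2437
G1 X40.20 Y19.04 F2437
G1 X38.14 Y54.93 F2437
G1 X71.64 Y67.98 F2437
M5

viewBox `0 0 251.55 267.41` with mm width/height → 1 unit = 1 mm. Flip: y_m = 267.41 − y_svg.

**Shape 1** — `<path>` closed polygon, stroke `#ff0000` → engrave (S352, F2437). Machine vertices: (124.77,138.72) → (207.76,206.90) → (64.04,259.57) → (230.01,154.12) → (124.77,138.72). Closed: final G1 returns to the first vertex.

**Shape 2** — `<path>` regular polygon, stroke `#ff0000` → engrave (S352, F2437). Machine vertices: (71.64,67.98) → (94.40,40.15) → (74.97,9.90) → (40.20,19.04) → (38.14,54.93) → (71.64,67.98). Closed: final G1 returns to the first vertex.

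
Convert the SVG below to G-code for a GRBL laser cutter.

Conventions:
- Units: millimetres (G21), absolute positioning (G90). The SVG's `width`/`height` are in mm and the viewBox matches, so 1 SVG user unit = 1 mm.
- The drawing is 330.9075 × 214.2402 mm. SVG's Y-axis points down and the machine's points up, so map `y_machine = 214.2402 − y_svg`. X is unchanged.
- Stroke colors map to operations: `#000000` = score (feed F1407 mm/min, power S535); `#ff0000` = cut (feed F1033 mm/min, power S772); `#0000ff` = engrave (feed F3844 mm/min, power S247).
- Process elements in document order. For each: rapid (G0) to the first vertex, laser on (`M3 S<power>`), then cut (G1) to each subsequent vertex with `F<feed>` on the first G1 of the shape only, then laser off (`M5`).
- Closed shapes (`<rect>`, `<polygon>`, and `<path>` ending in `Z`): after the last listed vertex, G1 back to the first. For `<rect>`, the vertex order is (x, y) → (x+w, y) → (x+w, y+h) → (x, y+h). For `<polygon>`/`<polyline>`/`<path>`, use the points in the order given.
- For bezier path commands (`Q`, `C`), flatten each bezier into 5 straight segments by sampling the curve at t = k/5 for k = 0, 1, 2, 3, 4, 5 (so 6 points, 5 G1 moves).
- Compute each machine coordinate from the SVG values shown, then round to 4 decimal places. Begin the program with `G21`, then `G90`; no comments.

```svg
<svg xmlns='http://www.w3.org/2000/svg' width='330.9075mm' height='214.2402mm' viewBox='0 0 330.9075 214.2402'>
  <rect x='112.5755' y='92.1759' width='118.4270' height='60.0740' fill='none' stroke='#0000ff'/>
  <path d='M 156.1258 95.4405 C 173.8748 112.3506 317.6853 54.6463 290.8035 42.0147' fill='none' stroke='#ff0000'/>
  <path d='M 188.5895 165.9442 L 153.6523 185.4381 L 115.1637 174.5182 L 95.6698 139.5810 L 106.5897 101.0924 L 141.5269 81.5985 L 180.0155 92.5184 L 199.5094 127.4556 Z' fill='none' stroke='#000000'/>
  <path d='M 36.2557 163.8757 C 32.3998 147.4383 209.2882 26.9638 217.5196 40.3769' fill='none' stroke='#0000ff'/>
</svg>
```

G21
G90
G0 X112.5755 Y122.0643
M3 S247
G1 X231.0025 Y122.0643 F3844
G1 X231.0025 Y61.9903
G1 X112.5755 Y61.9903
G1 X112.5755 Y122.0643
M5
G0 X156.1258 Y118.7997
M3 S772
G1 X179.5285 Y116.6499 F1033
G1 X218.9419 Y126.6625
G1 X260.1216 Y143.0927
G1 X288.8235 Y160.1953
G1 X290.8035 Y172.2255
M5
G0 X188.5895 Y48.2960
M3 S535
G1 X153.6523 Y28.8021 F1407
G1 X115.1637 Y39.7220
G1 X95.6698 Y74.6592
G1 X106.5897 Y113.1478
G1 X141.5269 Y132.6417
G1 X180.0155 Y121.7218
G1 X199.5094 Y86.7846
G1 X188.5895 Y48.2960
M5
G0 X36.2557 Y50.3645
M3 S247
G1 X52.8363 Y70.8080 F3844
G1 X96.0242 Y104.8000
G1 X149.0482 Y140.9202
G1 X195.1371 Y167.7480
G1 X217.5196 Y173.8633
M5

Since the viewBox matches the mm dimensions, user units are millimetres directly. The only transform is the Y-flip y_m = 214.2402 − y_svg.

Shape 1 is a rectangle drawn with `<rect>`. Its stroke #0000ff means engrave at S247, F3844. After flipping Y the toolpath is (112.5755,122.0643) → (231.0025,122.0643) → (231.0025,61.9903) → (112.5755,61.9903) → (112.5755,122.0643), returning to the start.

Shape 2 is a cubic bezier drawn with `<path>`. Its stroke #ff0000 means cut at S772, F1033. After flipping Y the toolpath is (156.1258,118.7997) → (179.5285,116.6499) → (218.9419,126.6625) → (260.1216,143.0927) → (288.8235,160.1953) → (290.8035,172.2255).

Shape 3 is a regular polygon drawn with `<path>`. Its stroke #000000 means score at S535, F1407. After flipping Y the toolpath is (188.5895,48.2960) → (153.6523,28.8021) → (115.1637,39.7220) → (95.6698,74.6592) → (106.5897,113.1478) → (141.5269,132.6417) → (180.0155,121.7218) → (199.5094,86.7846) → (188.5895,48.2960), returning to the start.

Shape 4 is a cubic bezier drawn with `<path>`. Its stroke #0000ff means engrave at S247, F3844. After flipping Y the toolpath is (36.2557,50.3645) → (52.8363,70.8080) → (96.0242,104.8000) → (149.0482,140.9202) → (195.1371,167.7480) → (217.5196,173.8633).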